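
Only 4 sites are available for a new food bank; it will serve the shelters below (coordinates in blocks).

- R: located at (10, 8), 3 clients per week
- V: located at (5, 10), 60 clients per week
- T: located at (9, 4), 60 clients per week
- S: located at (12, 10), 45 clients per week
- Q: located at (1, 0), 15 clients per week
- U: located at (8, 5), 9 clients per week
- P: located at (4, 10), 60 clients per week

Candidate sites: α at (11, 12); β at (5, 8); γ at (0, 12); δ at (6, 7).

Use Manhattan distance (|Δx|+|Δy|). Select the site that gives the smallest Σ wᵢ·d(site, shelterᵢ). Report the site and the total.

β, total 1434 blocks

Total weighted distance at each candidate:
  α (11, 12): total = 2190
  β (5, 8): total = 1434
  γ (0, 12): total = 2802
  δ (6, 7): total = 1536
Minimum is at β with total 1434 blocks.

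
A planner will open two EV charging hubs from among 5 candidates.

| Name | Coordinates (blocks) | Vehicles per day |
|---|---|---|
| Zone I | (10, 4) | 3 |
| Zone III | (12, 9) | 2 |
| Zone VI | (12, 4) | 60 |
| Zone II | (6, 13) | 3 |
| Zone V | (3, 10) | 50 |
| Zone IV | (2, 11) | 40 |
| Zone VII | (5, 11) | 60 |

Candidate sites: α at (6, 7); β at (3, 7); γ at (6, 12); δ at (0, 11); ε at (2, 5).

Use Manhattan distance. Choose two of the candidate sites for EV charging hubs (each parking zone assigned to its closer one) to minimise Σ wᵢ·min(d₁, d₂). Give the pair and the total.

Evaluate every pair (each demand assigned to the nearer of the two):
  {α, γ}: total = 1150
  {α, δ}: total = 1175
  {β, γ}: total = 1241
  {α, β}: total = 1245
  {γ, ε}: total = 1278
  {γ, δ}: total = 1297
  {δ, ε}: total = 1319
  {β, δ}: total = 1326
  {α, ε}: total = 1435
  {β, ε}: total = 1446
Best pair: {α, γ} with total 1150.

{α, γ}, total 1150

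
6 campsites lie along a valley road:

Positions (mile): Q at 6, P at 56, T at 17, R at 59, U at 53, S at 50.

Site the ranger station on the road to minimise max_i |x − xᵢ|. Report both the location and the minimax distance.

The 1-center on a line is the midpoint of the two extreme points: leftmost at 6, rightmost at 59.
Optimal location = (6 + 59)/2 = 32.5; maximum distance = (59 − 6)/2 = 26.5.

location 32.5, max distance 26.5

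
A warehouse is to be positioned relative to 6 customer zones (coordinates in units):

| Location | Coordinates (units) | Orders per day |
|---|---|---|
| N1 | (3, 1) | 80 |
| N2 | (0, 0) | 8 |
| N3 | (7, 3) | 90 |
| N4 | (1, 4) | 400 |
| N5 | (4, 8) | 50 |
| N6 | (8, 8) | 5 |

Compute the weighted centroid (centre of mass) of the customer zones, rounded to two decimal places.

The minimiser of Σwᵢ‖p−pᵢ‖² is the weighted centroid p* = (Σwᵢpᵢ)/(Σwᵢ).
Σwᵢ = 633.
Σwᵢxᵢ = 80·3 + 8·0 + 90·7 + 400·1 + 50·4 + 5·8 = 1510.
Σwᵢyᵢ = 80·1 + 8·0 + 90·3 + 400·4 + 50·8 + 5·8 = 2390.
x* = 1510/633 = 2.39, y* = 2390/633 = 3.78.

(2.39, 3.78)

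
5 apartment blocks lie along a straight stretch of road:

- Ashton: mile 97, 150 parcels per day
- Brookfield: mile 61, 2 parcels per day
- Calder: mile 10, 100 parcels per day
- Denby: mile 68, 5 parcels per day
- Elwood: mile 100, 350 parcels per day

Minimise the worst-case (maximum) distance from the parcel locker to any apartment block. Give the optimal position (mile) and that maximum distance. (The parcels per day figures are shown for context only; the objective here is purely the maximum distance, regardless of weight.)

location 55, max distance 45

The 1-center on a line is the midpoint of the two extreme points: leftmost at 10, rightmost at 100.
Optimal location = (10 + 100)/2 = 55; maximum distance = (100 − 10)/2 = 45.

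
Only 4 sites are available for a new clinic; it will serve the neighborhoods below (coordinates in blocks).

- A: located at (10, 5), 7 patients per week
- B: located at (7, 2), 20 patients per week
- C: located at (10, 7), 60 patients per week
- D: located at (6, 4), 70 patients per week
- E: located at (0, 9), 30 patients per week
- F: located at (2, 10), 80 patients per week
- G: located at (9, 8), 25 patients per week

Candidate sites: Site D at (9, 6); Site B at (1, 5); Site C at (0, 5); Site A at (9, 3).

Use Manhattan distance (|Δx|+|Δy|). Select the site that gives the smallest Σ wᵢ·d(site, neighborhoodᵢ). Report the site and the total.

Site D, total 1894 blocks

Total weighted distance at each candidate:
  Site D (9, 6): total = 1894
  Site B (1, 5): total = 2228
  Site C (0, 5): total = 2460
  Site A (9, 3): total = 2356
Minimum is at Site D with total 1894 blocks.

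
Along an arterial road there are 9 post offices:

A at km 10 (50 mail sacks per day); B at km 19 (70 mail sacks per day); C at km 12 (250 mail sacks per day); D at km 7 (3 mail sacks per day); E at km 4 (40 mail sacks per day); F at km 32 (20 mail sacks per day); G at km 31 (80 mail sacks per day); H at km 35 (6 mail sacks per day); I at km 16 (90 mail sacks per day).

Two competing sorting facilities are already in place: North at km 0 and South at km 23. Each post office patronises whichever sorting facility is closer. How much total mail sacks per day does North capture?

93

The indifferent point is the midpoint (0+23)/2 = 11.5; post offices left of it (closer to North at 0) go to North, those right go to South.
  E at 4 (w=40) → North
  D at 7 (w=3) → North
  A at 10 (w=50) → North
  C at 12 (w=250) → South
  I at 16 (w=90) → South
  B at 19 (w=70) → South
  G at 31 (w=80) → South
  F at 32 (w=20) → South
  H at 35 (w=6) → South
North captures 93; South captures 516.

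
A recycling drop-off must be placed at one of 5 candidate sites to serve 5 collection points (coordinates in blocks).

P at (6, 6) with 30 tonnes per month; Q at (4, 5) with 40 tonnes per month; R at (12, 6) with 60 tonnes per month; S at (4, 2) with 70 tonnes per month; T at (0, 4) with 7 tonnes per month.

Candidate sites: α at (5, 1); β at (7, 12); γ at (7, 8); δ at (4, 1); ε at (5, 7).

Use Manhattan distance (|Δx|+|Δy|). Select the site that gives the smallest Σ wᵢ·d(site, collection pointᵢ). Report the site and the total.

ε, total 1136 blocks

Total weighted distance at each candidate:
  α (5, 1): total = 1296
  β (7, 12): total = 2285
  γ (7, 8): total = 1457
  δ (4, 1): total = 1269
  ε (5, 7): total = 1136
Minimum is at ε with total 1136 blocks.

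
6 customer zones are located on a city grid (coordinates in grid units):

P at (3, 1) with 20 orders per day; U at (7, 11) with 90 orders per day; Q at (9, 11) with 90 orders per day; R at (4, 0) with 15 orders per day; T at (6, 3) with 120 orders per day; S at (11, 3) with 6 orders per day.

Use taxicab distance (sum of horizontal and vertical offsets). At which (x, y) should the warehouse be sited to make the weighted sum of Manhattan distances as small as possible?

(7, 11)

Manhattan distance separates: Σwᵢ(|x−xᵢ|+|y−yᵢ|) = Σwᵢ|x−xᵢ| + Σwᵢ|y−yᵢ|, so x and y are optimised independently as 1-D weighted medians.
Total weight W = 341; half = 170.5.
x-coordinate, sorted with cumulative weight:
  x=3 (P, w=20) cum 20
  x=4 (R, w=15) cum 35
  x=6 (T, w=120) cum 155
  x=7 (U, w=90) cum 245  ← median
  x=9 (Q, w=90) cum 335
  x=11 (S, w=6) cum 341
⇒ x* = 7
y-coordinate, sorted with cumulative weight:
  y=0 (R, w=15) cum 15
  y=1 (P, w=20) cum 35
  y=3 (T, w=120) cum 155
  y=3 (S, w=6) cum 161
  y=11 (U, w=90) cum 251  ← median
  y=11 (Q, w=90) cum 341
⇒ y* = 11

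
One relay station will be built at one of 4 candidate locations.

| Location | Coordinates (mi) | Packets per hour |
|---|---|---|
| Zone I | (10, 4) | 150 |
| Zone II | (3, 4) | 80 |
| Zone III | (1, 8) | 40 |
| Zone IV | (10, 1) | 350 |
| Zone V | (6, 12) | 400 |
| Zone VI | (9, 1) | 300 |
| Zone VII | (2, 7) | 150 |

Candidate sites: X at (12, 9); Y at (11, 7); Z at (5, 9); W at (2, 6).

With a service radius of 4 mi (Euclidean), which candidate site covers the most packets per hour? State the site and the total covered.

Coverage radius r = 4 mi; a point is covered iff (Δx)²+(Δy)² ≤ 4² = 16.
  X (12, 9): covers {none} → 0
  Y (11, 7): covers {Zone I} → 150
  Z (5, 9): covers {Zone V, Zone VII} → 550
  W (2, 6): covers {Zone II, Zone III, Zone VII} → 270
Maximum coverage at Z: 550 packets per hour.

Z, covering 550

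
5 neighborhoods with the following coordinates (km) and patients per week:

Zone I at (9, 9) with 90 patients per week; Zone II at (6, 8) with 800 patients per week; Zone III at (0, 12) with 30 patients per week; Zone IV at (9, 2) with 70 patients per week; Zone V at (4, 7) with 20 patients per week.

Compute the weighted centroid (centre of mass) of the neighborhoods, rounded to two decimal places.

(6.26, 7.77)

The minimiser of Σwᵢ‖p−pᵢ‖² is the weighted centroid p* = (Σwᵢpᵢ)/(Σwᵢ).
Σwᵢ = 1010.
Σwᵢxᵢ = 90·9 + 800·6 + 30·0 + 70·9 + 20·4 = 6320.
Σwᵢyᵢ = 90·9 + 800·8 + 30·12 + 70·2 + 20·7 = 7850.
x* = 6320/1010 = 6.26, y* = 7850/1010 = 7.77.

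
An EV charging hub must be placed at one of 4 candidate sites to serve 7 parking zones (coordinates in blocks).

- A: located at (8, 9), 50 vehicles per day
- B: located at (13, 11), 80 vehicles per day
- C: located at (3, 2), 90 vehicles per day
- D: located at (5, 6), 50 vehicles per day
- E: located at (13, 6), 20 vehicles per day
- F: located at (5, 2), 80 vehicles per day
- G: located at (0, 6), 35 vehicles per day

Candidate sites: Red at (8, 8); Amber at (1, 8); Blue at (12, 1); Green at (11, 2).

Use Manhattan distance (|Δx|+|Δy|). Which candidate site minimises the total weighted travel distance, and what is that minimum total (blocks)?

Red, total 3140 blocks

Total weighted distance at each candidate:
  Red (8, 8): total = 3140
  Amber (1, 8): total = 3805
  Blue (12, 1): total = 4335
  Green (11, 2): total = 3725
Minimum is at Red with total 3140 blocks.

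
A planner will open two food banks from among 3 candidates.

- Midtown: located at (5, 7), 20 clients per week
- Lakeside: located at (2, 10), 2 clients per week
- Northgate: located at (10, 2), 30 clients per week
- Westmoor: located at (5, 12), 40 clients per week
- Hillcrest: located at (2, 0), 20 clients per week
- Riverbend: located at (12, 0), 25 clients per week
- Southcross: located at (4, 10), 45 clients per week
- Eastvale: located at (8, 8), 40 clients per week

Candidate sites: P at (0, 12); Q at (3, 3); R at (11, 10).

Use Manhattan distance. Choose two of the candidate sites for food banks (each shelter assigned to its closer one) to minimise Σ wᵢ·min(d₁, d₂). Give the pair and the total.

{Q, R}, total 1566

Evaluate every pair (each demand assigned to the nearer of the two):
  {Q, R}: total = 1566
  {P, Q}: total = 1618
  {P, R}: total = 1683
Best pair: {Q, R} with total 1566.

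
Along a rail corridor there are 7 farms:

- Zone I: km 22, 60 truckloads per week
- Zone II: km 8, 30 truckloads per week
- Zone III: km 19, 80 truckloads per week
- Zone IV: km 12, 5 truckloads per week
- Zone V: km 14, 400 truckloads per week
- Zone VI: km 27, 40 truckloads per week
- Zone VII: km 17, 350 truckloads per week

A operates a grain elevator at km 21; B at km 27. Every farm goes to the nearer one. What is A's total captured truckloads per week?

925

The indifferent point is the midpoint (21+27)/2 = 24; farms left of it (closer to A at 21) go to A, those right go to B.
  Zone II at 8 (w=30) → A
  Zone IV at 12 (w=5) → A
  Zone V at 14 (w=400) → A
  Zone VII at 17 (w=350) → A
  Zone III at 19 (w=80) → A
  Zone I at 22 (w=60) → A
  Zone VI at 27 (w=40) → B
A captures 925; B captures 40.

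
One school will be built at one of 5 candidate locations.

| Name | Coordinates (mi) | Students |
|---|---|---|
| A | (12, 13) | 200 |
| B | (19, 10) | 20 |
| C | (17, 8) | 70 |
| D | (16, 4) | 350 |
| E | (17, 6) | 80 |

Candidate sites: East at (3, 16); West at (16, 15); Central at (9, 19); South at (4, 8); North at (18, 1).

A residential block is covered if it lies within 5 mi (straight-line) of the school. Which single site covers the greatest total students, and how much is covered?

Coverage radius r = 5 mi; a point is covered iff (Δx)²+(Δy)² ≤ 5² = 25.
  East (3, 16): covers {none} → 0
  West (16, 15): covers {A} → 200
  Central (9, 19): covers {none} → 0
  South (4, 8): covers {none} → 0
  North (18, 1): covers {D} → 350
Maximum coverage at North: 350 students.

North, covering 350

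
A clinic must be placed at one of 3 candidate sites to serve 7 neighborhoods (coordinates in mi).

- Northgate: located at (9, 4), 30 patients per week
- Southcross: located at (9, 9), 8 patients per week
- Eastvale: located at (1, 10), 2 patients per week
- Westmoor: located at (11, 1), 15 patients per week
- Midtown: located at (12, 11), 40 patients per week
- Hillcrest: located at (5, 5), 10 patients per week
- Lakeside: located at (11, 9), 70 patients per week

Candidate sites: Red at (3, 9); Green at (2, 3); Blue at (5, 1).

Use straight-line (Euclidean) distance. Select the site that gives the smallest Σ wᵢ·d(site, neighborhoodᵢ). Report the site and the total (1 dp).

Total weighted distance at each candidate:
  Red (3, 9): total = 1430.0
  Green (2, 3): total = 1743.8
  Blue (5, 1): total = 1559.5
Minimum is at Red with total 1430.0 mi.

Red, total 1430.0 mi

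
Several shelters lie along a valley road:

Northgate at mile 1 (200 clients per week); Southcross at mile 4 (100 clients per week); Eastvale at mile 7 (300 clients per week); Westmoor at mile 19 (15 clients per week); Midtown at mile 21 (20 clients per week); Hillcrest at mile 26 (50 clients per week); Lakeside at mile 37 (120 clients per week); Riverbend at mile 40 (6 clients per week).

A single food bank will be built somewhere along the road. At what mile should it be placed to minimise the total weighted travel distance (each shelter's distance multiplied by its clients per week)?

x = 7

For a sum of weighted absolute distances on a line, the optimum is the weighted median (not the mean). Total weight W = 811; half-weight = 405.5.
Sort by position and accumulate weight:
  mile 1 (Northgate, w=200) → cum 200
  mile 4 (Southcross, w=100) → cum 300
  mile 7 (Eastvale, w=300) → cum 600  ≥ 405.5 → median here
  mile 19 (Westmoor, w=15) → cum 615
  mile 21 (Midtown, w=20) → cum 635
  mile 26 (Hillcrest, w=50) → cum 685
  mile 37 (Lakeside, w=120) → cum 805
  mile 40 (Riverbend, w=6) → cum 811
Optimal location: mile 7.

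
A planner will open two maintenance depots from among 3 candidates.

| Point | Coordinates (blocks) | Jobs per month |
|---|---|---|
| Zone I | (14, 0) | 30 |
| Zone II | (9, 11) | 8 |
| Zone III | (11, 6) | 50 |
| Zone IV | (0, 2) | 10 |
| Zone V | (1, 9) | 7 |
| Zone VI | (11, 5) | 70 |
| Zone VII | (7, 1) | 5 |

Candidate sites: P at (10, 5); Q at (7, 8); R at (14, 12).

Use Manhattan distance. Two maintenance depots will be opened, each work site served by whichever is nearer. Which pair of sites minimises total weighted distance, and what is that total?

Evaluate every pair (each demand assigned to the nearer of the two):
  {P, Q}: total = 694
  {P, R}: total = 744
  {Q, R}: total = 1404
Best pair: {P, Q} with total 694.

{P, Q}, total 694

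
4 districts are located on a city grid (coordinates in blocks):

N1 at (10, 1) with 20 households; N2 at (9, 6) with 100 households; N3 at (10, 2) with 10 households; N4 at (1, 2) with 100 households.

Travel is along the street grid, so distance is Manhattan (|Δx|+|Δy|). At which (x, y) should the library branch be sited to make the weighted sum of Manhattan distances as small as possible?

Manhattan distance separates: Σwᵢ(|x−xᵢ|+|y−yᵢ|) = Σwᵢ|x−xᵢ| + Σwᵢ|y−yᵢ|, so x and y are optimised independently as 1-D weighted medians.
Total weight W = 230; half = 115.
x-coordinate, sorted with cumulative weight:
  x=1 (N4, w=100) cum 100
  x=9 (N2, w=100) cum 200  ← median
  x=10 (N1, w=20) cum 220
  x=10 (N3, w=10) cum 230
⇒ x* = 9
y-coordinate, sorted with cumulative weight:
  y=1 (N1, w=20) cum 20
  y=2 (N3, w=10) cum 30
  y=2 (N4, w=100) cum 130  ← median
  y=6 (N2, w=100) cum 230
⇒ y* = 2

(9, 2)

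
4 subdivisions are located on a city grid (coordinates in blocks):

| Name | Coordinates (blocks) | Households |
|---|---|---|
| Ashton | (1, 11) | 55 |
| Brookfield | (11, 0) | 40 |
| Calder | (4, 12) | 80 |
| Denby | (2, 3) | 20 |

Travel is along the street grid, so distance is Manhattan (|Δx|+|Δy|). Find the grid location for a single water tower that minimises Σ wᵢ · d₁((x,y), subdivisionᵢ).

Manhattan distance separates: Σwᵢ(|x−xᵢ|+|y−yᵢ|) = Σwᵢ|x−xᵢ| + Σwᵢ|y−yᵢ|, so x and y are optimised independently as 1-D weighted medians.
Total weight W = 195; half = 97.5.
x-coordinate, sorted with cumulative weight:
  x=1 (Ashton, w=55) cum 55
  x=2 (Denby, w=20) cum 75
  x=4 (Calder, w=80) cum 155  ← median
  x=11 (Brookfield, w=40) cum 195
⇒ x* = 4
y-coordinate, sorted with cumulative weight:
  y=0 (Brookfield, w=40) cum 40
  y=3 (Denby, w=20) cum 60
  y=11 (Ashton, w=55) cum 115  ← median
  y=12 (Calder, w=80) cum 195
⇒ y* = 11

(4, 11)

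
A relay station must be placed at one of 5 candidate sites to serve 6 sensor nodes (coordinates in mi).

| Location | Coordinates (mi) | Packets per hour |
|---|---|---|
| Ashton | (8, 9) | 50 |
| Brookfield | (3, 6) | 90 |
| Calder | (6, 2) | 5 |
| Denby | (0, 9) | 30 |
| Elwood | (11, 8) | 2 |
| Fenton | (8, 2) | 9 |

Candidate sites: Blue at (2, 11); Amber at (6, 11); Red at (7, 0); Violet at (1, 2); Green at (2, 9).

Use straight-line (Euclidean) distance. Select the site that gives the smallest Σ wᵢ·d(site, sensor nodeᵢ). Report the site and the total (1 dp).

Total weighted distance at each candidate:
  Blue (2, 11): total = 1025.6
  Amber (6, 11): total = 995.6
  Red (7, 0): total = 1493.0
  Violet (1, 2): total = 1220.9
  Green (2, 9): total = 786.0
Minimum is at Green with total 786.0 mi.

Green, total 786.0 mi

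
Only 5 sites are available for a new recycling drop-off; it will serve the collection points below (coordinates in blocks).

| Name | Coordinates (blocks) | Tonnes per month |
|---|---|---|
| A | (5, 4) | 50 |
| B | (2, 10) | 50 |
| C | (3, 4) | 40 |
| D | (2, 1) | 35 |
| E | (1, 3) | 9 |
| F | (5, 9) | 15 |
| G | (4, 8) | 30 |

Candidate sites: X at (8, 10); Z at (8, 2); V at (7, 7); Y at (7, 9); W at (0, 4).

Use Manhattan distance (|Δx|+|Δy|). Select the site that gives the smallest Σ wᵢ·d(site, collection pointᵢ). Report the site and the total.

Total weighted distance at each candidate:
  X (8, 10): total = 2081
  Z (8, 2): total = 1997
  V (7, 7): total = 1585
  Y (7, 9): total = 1723
  W (0, 4): total = 1353
Minimum is at W with total 1353 blocks.

W, total 1353 blocks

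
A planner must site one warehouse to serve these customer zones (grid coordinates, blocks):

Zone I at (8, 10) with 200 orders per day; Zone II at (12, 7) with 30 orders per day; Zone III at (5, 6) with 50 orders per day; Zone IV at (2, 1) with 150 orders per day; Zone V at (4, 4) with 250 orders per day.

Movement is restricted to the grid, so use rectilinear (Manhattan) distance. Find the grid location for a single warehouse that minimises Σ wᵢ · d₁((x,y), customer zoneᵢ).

(4, 4)

Manhattan distance separates: Σwᵢ(|x−xᵢ|+|y−yᵢ|) = Σwᵢ|x−xᵢ| + Σwᵢ|y−yᵢ|, so x and y are optimised independently as 1-D weighted medians.
Total weight W = 680; half = 340.
x-coordinate, sorted with cumulative weight:
  x=2 (Zone IV, w=150) cum 150
  x=4 (Zone V, w=250) cum 400  ← median
  x=5 (Zone III, w=50) cum 450
  x=8 (Zone I, w=200) cum 650
  x=12 (Zone II, w=30) cum 680
⇒ x* = 4
y-coordinate, sorted with cumulative weight:
  y=1 (Zone IV, w=150) cum 150
  y=4 (Zone V, w=250) cum 400  ← median
  y=6 (Zone III, w=50) cum 450
  y=7 (Zone II, w=30) cum 480
  y=10 (Zone I, w=200) cum 680
⇒ y* = 4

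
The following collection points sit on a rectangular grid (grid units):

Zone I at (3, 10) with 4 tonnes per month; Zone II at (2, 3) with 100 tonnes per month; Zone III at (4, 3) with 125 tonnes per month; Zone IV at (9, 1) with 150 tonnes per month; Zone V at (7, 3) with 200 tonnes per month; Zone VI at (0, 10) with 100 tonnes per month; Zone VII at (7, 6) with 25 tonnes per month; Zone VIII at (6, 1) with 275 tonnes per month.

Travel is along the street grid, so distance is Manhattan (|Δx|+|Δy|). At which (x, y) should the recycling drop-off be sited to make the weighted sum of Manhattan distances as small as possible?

(6, 3)

Manhattan distance separates: Σwᵢ(|x−xᵢ|+|y−yᵢ|) = Σwᵢ|x−xᵢ| + Σwᵢ|y−yᵢ|, so x and y are optimised independently as 1-D weighted medians.
Total weight W = 979; half = 489.5.
x-coordinate, sorted with cumulative weight:
  x=0 (Zone VI, w=100) cum 100
  x=2 (Zone II, w=100) cum 200
  x=3 (Zone I, w=4) cum 204
  x=4 (Zone III, w=125) cum 329
  x=6 (Zone VIII, w=275) cum 604  ← median
  x=7 (Zone V, w=200) cum 804
  x=7 (Zone VII, w=25) cum 829
  x=9 (Zone IV, w=150) cum 979
⇒ x* = 6
y-coordinate, sorted with cumulative weight:
  y=1 (Zone IV, w=150) cum 150
  y=1 (Zone VIII, w=275) cum 425
  y=3 (Zone II, w=100) cum 525  ← median
  y=3 (Zone III, w=125) cum 650
  y=3 (Zone V, w=200) cum 850
  y=6 (Zone VII, w=25) cum 875
  y=10 (Zone I, w=4) cum 879
  y=10 (Zone VI, w=100) cum 979
⇒ y* = 3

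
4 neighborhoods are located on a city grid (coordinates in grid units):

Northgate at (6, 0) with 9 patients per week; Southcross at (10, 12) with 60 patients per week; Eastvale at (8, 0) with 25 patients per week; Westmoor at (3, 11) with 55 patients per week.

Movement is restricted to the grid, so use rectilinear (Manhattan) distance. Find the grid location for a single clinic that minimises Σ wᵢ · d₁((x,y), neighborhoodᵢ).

Manhattan distance separates: Σwᵢ(|x−xᵢ|+|y−yᵢ|) = Σwᵢ|x−xᵢ| + Σwᵢ|y−yᵢ|, so x and y are optimised independently as 1-D weighted medians.
Total weight W = 149; half = 74.5.
x-coordinate, sorted with cumulative weight:
  x=3 (Westmoor, w=55) cum 55
  x=6 (Northgate, w=9) cum 64
  x=8 (Eastvale, w=25) cum 89  ← median
  x=10 (Southcross, w=60) cum 149
⇒ x* = 8
y-coordinate, sorted with cumulative weight:
  y=0 (Northgate, w=9) cum 9
  y=0 (Eastvale, w=25) cum 34
  y=11 (Westmoor, w=55) cum 89  ← median
  y=12 (Southcross, w=60) cum 149
⇒ y* = 11

(8, 11)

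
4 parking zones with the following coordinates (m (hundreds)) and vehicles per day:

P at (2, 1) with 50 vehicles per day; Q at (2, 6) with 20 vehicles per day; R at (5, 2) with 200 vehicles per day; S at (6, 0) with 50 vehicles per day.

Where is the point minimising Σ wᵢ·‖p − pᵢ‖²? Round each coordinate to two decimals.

The minimiser of Σwᵢ‖p−pᵢ‖² is the weighted centroid p* = (Σwᵢpᵢ)/(Σwᵢ).
Σwᵢ = 320.
Σwᵢxᵢ = 50·2 + 20·2 + 200·5 + 50·6 = 1440.
Σwᵢyᵢ = 50·1 + 20·6 + 200·2 + 50·0 = 570.
x* = 1440/320 = 4.50, y* = 570/320 = 1.78.

(4.50, 1.78)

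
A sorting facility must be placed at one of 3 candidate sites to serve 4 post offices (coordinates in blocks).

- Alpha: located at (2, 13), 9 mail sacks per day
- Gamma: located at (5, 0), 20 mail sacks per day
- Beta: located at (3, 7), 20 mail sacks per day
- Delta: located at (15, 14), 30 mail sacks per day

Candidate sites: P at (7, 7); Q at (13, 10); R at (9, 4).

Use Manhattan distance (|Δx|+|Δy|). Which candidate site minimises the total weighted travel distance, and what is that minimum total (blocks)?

P, total 809 blocks

Total weighted distance at each candidate:
  P (7, 7): total = 809
  Q (13, 10): total = 926
  R (9, 4): total = 964
Minimum is at P with total 809 blocks.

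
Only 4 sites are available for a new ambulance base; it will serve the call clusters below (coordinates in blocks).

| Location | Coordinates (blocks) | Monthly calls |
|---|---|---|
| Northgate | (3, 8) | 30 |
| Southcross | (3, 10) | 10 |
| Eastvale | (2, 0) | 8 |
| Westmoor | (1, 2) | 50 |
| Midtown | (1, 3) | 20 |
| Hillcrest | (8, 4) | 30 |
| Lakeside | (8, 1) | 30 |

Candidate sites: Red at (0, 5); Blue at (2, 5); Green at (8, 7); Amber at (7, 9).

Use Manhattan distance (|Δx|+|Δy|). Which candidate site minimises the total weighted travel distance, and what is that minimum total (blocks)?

Total weighted distance at each candidate:
  Red (0, 5): total = 1206
  Blue (2, 5): total = 990
  Green (8, 7): total = 1454
  Amber (7, 9): total = 1652
Minimum is at Blue with total 990 blocks.

Blue, total 990 blocks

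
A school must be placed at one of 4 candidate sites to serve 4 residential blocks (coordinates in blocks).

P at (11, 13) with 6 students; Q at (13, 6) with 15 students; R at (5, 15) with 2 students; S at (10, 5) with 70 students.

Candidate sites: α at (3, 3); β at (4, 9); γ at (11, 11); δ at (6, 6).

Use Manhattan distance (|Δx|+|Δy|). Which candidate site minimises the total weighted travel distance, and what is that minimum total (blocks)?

δ, total 547 blocks

Total weighted distance at each candidate:
  α (3, 3): total = 961
  β (4, 9): total = 960
  γ (11, 11): total = 627
  δ (6, 6): total = 547
Minimum is at δ with total 547 blocks.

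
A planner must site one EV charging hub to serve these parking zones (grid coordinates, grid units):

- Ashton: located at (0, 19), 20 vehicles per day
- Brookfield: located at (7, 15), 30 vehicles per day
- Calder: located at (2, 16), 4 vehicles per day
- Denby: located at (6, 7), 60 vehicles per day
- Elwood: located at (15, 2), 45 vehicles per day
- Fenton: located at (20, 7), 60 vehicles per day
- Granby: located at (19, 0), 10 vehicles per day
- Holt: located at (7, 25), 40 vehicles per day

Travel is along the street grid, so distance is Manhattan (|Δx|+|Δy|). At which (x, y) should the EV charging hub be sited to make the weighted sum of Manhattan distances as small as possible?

Manhattan distance separates: Σwᵢ(|x−xᵢ|+|y−yᵢ|) = Σwᵢ|x−xᵢ| + Σwᵢ|y−yᵢ|, so x and y are optimised independently as 1-D weighted medians.
Total weight W = 269; half = 134.5.
x-coordinate, sorted with cumulative weight:
  x=0 (Ashton, w=20) cum 20
  x=2 (Calder, w=4) cum 24
  x=6 (Denby, w=60) cum 84
  x=7 (Brookfield, w=30) cum 114
  x=7 (Holt, w=40) cum 154  ← median
  x=15 (Elwood, w=45) cum 199
  x=19 (Granby, w=10) cum 209
  x=20 (Fenton, w=60) cum 269
⇒ x* = 7
y-coordinate, sorted with cumulative weight:
  y=0 (Granby, w=10) cum 10
  y=2 (Elwood, w=45) cum 55
  y=7 (Denby, w=60) cum 115
  y=7 (Fenton, w=60) cum 175  ← median
  y=15 (Brookfield, w=30) cum 205
  y=16 (Calder, w=4) cum 209
  y=19 (Ashton, w=20) cum 229
  y=25 (Holt, w=40) cum 269
⇒ y* = 7

(7, 7)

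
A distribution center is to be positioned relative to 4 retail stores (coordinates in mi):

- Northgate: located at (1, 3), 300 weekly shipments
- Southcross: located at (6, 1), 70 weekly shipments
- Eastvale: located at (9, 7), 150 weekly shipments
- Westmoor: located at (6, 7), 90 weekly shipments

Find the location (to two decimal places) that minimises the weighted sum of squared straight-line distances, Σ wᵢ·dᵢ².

(4.28, 4.34)

The minimiser of Σwᵢ‖p−pᵢ‖² is the weighted centroid p* = (Σwᵢpᵢ)/(Σwᵢ).
Σwᵢ = 610.
Σwᵢxᵢ = 300·1 + 70·6 + 150·9 + 90·6 = 2610.
Σwᵢyᵢ = 300·3 + 70·1 + 150·7 + 90·7 = 2650.
x* = 2610/610 = 4.28, y* = 2650/610 = 4.34.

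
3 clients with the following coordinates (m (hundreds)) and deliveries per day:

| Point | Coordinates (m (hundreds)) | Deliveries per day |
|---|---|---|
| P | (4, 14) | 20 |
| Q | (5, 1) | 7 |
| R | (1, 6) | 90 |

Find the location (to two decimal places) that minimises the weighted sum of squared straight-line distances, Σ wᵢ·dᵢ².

The minimiser of Σwᵢ‖p−pᵢ‖² is the weighted centroid p* = (Σwᵢpᵢ)/(Σwᵢ).
Σwᵢ = 117.
Σwᵢxᵢ = 20·4 + 7·5 + 90·1 = 205.
Σwᵢyᵢ = 20·14 + 7·1 + 90·6 = 827.
x* = 205/117 = 1.75, y* = 827/117 = 7.07.

(1.75, 7.07)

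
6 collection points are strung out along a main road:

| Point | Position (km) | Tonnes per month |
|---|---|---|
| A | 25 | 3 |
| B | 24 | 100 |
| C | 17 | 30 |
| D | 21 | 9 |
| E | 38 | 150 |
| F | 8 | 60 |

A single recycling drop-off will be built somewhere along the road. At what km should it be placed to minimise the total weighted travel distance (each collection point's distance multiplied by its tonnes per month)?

For a sum of weighted absolute distances on a line, the optimum is the weighted median (not the mean). Total weight W = 352; half-weight = 176.
Sort by position and accumulate weight:
  km 8 (F, w=60) → cum 60
  km 17 (C, w=30) → cum 90
  km 21 (D, w=9) → cum 99
  km 24 (B, w=100) → cum 199  ≥ 176 → median here
  km 25 (A, w=3) → cum 202
  km 38 (E, w=150) → cum 352
Optimal location: km 24.

x = 24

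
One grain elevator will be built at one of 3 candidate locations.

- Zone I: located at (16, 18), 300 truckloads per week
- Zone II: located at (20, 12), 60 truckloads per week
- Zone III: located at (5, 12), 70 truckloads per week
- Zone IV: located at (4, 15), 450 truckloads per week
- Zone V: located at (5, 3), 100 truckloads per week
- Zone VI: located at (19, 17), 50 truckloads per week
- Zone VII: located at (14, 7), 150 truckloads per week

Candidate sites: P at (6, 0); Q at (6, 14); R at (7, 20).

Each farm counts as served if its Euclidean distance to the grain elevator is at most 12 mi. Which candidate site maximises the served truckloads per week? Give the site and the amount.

Q, covering 1070

Coverage radius r = 12 mi; a point is covered iff (Δx)²+(Δy)² ≤ 12² = 144.
  P (6, 0): covers {Zone V, Zone VII} → 250
  Q (6, 14): covers {Zone I, Zone III, Zone IV, Zone V, Zone VII} → 1070
  R (7, 20): covers {Zone I, Zone III, Zone IV} → 820
Maximum coverage at Q: 1070 truckloads per week.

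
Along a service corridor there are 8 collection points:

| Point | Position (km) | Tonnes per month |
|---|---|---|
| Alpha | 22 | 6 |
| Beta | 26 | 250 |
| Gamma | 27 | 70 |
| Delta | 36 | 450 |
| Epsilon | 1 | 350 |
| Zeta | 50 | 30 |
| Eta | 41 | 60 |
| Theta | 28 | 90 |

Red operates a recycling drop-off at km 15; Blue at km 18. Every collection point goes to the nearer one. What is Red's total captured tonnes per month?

350

The indifferent point is the midpoint (15+18)/2 = 16.5; collection points left of it (closer to Red at 15) go to Red, those right go to Blue.
  Epsilon at 1 (w=350) → Red
  Alpha at 22 (w=6) → Blue
  Beta at 26 (w=250) → Blue
  Gamma at 27 (w=70) → Blue
  Theta at 28 (w=90) → Blue
  Delta at 36 (w=450) → Blue
  Eta at 41 (w=60) → Blue
  Zeta at 50 (w=30) → Blue
Red captures 350; Blue captures 956.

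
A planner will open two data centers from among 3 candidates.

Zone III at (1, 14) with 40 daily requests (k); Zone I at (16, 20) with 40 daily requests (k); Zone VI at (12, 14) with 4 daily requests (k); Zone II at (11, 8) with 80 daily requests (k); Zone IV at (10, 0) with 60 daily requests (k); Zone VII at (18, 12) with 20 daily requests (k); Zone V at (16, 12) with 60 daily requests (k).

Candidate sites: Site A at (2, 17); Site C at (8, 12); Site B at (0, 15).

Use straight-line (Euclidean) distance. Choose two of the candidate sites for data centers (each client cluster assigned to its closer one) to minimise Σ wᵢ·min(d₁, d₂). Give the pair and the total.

Evaluate every pair (each demand assigned to the nearer of the two):
  {Site C, Site B}: total = 2336.9
  {Site A, Site C}: total = 2406.9
  {Site A, Site B}: total = 3998.2
Best pair: {Site C, Site B} with total 2336.9.

{Site C, Site B}, total 2336.9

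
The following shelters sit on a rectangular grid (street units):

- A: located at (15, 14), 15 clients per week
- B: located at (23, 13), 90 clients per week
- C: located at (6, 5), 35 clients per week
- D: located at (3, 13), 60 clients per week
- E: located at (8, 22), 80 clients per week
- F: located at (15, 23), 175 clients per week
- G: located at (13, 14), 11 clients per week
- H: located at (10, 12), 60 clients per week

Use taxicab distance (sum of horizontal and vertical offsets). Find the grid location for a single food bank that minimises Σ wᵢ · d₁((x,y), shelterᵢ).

(15, 14)

Manhattan distance separates: Σwᵢ(|x−xᵢ|+|y−yᵢ|) = Σwᵢ|x−xᵢ| + Σwᵢ|y−yᵢ|, so x and y are optimised independently as 1-D weighted medians.
Total weight W = 526; half = 263.
x-coordinate, sorted with cumulative weight:
  x=3 (D, w=60) cum 60
  x=6 (C, w=35) cum 95
  x=8 (E, w=80) cum 175
  x=10 (H, w=60) cum 235
  x=13 (G, w=11) cum 246
  x=15 (A, w=15) cum 261
  x=15 (F, w=175) cum 436  ← median
  x=23 (B, w=90) cum 526
⇒ x* = 15
y-coordinate, sorted with cumulative weight:
  y=5 (C, w=35) cum 35
  y=12 (H, w=60) cum 95
  y=13 (B, w=90) cum 185
  y=13 (D, w=60) cum 245
  y=14 (A, w=15) cum 260
  y=14 (G, w=11) cum 271  ← median
  y=22 (E, w=80) cum 351
  y=23 (F, w=175) cum 526
⇒ y* = 14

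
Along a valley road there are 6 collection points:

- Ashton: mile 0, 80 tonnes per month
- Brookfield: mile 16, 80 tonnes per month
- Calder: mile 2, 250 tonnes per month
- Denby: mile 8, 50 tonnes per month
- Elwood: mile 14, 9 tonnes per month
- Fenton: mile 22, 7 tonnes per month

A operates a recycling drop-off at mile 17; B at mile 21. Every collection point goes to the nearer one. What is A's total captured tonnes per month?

The indifferent point is the midpoint (17+21)/2 = 19; collection points left of it (closer to A at 17) go to A, those right go to B.
  Ashton at 0 (w=80) → A
  Calder at 2 (w=250) → A
  Denby at 8 (w=50) → A
  Elwood at 14 (w=9) → A
  Brookfield at 16 (w=80) → A
  Fenton at 22 (w=7) → B
A captures 469; B captures 7.

469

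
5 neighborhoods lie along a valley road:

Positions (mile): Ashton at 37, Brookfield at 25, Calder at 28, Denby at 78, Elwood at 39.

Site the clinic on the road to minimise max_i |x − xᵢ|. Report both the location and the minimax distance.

location 51.5, max distance 26.5

The 1-center on a line is the midpoint of the two extreme points: leftmost at 25, rightmost at 78.
Optimal location = (25 + 78)/2 = 51.5; maximum distance = (78 − 25)/2 = 26.5.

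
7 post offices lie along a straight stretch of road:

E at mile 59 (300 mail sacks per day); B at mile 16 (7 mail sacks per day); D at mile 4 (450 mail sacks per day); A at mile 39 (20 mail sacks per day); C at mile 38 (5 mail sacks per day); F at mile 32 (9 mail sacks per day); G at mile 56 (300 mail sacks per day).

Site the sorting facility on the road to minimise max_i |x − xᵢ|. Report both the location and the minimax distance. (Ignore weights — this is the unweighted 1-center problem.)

The 1-center on a line is the midpoint of the two extreme points: leftmost at 4, rightmost at 59.
Optimal location = (4 + 59)/2 = 31.5; maximum distance = (59 − 4)/2 = 27.5.

location 31.5, max distance 27.5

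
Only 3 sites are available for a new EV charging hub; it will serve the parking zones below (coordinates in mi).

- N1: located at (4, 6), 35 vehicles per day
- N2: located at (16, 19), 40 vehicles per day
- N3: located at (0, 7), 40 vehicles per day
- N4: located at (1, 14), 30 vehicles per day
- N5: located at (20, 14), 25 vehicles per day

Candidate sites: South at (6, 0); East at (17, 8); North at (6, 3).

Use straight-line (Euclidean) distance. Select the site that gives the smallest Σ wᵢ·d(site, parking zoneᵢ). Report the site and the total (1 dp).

North, total 1977.0 mi

Total weighted distance at each candidate:
  South (6, 0): total = 2389.9
  East (17, 8): total = 2263.7
  North (6, 3): total = 1977.0
Minimum is at North with total 1977.0 mi.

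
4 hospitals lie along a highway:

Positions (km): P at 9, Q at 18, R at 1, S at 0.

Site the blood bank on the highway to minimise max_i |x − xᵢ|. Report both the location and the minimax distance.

The 1-center on a line is the midpoint of the two extreme points: leftmost at 0, rightmost at 18.
Optimal location = (0 + 18)/2 = 9; maximum distance = (18 − 0)/2 = 9.

location 9, max distance 9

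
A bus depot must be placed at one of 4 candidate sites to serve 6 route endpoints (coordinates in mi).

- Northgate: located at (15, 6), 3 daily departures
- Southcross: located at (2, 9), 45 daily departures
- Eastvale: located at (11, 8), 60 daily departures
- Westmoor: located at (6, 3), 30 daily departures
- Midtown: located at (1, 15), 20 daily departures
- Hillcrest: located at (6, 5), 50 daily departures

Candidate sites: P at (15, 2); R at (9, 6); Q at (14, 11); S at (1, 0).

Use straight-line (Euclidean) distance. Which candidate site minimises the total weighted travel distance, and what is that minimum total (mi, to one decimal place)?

R, total 1056.6 mi

Total weighted distance at each candidate:
  P (15, 2): total = 2237.2
  R (9, 6): total = 1056.6
  Q (14, 11): total = 1928.7
  S (1, 0): total = 2050.0
Minimum is at R with total 1056.6 mi.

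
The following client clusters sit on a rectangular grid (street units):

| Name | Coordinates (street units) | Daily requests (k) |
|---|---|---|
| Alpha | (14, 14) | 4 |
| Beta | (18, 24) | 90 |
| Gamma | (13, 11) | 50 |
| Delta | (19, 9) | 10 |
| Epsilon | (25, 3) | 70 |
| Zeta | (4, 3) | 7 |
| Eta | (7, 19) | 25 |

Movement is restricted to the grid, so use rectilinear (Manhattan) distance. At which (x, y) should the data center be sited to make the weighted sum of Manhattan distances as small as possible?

Manhattan distance separates: Σwᵢ(|x−xᵢ|+|y−yᵢ|) = Σwᵢ|x−xᵢ| + Σwᵢ|y−yᵢ|, so x and y are optimised independently as 1-D weighted medians.
Total weight W = 256; half = 128.
x-coordinate, sorted with cumulative weight:
  x=4 (Zeta, w=7) cum 7
  x=7 (Eta, w=25) cum 32
  x=13 (Gamma, w=50) cum 82
  x=14 (Alpha, w=4) cum 86
  x=18 (Beta, w=90) cum 176  ← median
  x=19 (Delta, w=10) cum 186
  x=25 (Epsilon, w=70) cum 256
⇒ x* = 18
y-coordinate, sorted with cumulative weight:
  y=3 (Epsilon, w=70) cum 70
  y=3 (Zeta, w=7) cum 77
  y=9 (Delta, w=10) cum 87
  y=11 (Gamma, w=50) cum 137  ← median
  y=14 (Alpha, w=4) cum 141
  y=19 (Eta, w=25) cum 166
  y=24 (Beta, w=90) cum 256
⇒ y* = 11

(18, 11)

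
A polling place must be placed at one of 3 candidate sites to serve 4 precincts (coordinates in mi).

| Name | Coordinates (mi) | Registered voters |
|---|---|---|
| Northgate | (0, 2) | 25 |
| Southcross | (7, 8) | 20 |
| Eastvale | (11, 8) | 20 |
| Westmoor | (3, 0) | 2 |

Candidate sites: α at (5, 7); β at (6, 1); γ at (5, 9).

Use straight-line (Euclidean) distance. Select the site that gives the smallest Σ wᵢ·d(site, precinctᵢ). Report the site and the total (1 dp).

α, total 357.7 mi

Total weighted distance at each candidate:
  α (5, 7): total = 357.7
  β (6, 1): total = 471.9
  γ (5, 9): total = 399.9
Minimum is at α with total 357.7 mi.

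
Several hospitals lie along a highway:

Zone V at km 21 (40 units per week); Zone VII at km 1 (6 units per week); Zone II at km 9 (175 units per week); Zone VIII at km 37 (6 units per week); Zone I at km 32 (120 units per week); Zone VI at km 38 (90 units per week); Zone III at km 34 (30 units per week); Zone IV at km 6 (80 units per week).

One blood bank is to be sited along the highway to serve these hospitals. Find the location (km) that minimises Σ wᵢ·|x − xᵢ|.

x = 21

For a sum of weighted absolute distances on a line, the optimum is the weighted median (not the mean). Total weight W = 547; half-weight = 273.5.
Sort by position and accumulate weight:
  km 1 (Zone VII, w=6) → cum 6
  km 6 (Zone IV, w=80) → cum 86
  km 9 (Zone II, w=175) → cum 261
  km 21 (Zone V, w=40) → cum 301  ≥ 273.5 → median here
  km 32 (Zone I, w=120) → cum 421
  km 34 (Zone III, w=30) → cum 451
  km 37 (Zone VIII, w=6) → cum 457
  km 38 (Zone VI, w=90) → cum 547
Optimal location: km 21.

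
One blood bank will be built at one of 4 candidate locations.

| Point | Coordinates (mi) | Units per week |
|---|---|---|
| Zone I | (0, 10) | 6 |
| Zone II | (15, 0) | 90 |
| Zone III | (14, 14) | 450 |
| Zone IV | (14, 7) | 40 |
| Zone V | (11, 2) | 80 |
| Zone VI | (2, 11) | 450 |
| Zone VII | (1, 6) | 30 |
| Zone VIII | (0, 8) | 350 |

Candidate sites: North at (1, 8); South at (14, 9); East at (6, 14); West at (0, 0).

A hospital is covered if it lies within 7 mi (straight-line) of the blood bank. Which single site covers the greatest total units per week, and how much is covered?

North, covering 836

Coverage radius r = 7 mi; a point is covered iff (Δx)²+(Δy)² ≤ 7² = 49.
  North (1, 8): covers {Zone I, Zone VI, Zone VII, Zone VIII} → 836
  South (14, 9): covers {Zone III, Zone IV} → 490
  East (6, 14): covers {Zone VI} → 450
  West (0, 0): covers {Zone VII} → 30
Maximum coverage at North: 836 units per week.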